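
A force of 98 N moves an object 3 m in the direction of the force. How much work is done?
W = Fd = 98×3 = 294.0 J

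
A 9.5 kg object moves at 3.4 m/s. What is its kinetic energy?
KE = ½mv² = ½×9.5×3.4² = 54.91 J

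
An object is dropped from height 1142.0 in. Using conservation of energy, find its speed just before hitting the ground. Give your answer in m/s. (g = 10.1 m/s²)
mgh = ½mv² → v = √(2gh) = √(2×10.1×29.01) = 24.21 m/s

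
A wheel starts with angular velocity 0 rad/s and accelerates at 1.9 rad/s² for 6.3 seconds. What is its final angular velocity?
ω = ω₀ + αt = 0 + 1.9 × 6.3 = 11.97 rad/s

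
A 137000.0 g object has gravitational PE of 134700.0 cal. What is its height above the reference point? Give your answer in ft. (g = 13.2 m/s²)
PE = mgh → h = PE/(mg) = 5.636e+05 J / (137 kg × 13.2 m/s²) = 311.6 m = 1022.0 ft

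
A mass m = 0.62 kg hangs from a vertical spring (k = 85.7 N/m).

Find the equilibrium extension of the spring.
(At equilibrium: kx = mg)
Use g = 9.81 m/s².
x_eq = mg/k = 0.62×9.81/85.7 = 0.07097 m = 7.097 cm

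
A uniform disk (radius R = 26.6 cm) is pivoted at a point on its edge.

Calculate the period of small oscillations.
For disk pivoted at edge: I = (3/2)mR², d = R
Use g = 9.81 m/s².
I/m = (3/2)R² = 0.1061 m²; d = R = 0.266 m
T = 2π√((3/2)R²/(gR)) = 2π√(3R/(2g)) = 1.267 s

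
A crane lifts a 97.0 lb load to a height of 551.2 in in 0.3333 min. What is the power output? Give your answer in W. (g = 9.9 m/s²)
W = mgh = 44×9.9×14 = 6098 J
P = W/t = 6098/20 = 305 W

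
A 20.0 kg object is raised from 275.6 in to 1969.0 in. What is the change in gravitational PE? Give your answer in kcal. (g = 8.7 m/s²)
ΔPE = mg(h₂ − h₁) = 20 kg × 8.7 m/s² × (50.01 − 7) m = 7484 J = 1.789 kcal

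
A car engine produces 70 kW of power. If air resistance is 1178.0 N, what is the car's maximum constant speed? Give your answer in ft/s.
P = Fv → v = P/F = 70000 W / 1178 N = 59.42 m/s = 195.0 ft/s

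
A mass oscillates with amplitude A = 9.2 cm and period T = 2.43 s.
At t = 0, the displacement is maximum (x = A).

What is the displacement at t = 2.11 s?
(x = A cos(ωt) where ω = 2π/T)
ω = 2π/T = 2π/2.43 = 2.586 rad/s
x = A cos(ωt) = 9.2×cos(2.586×2.11) = 6.226 cm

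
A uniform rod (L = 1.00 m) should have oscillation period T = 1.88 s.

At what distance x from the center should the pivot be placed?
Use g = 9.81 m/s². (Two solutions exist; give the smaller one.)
T = 2π√((L²/12 + x²)/(gx)). Let c = T²g/(4π²) = 0.8783.
x² − cx + L²/12 = 0 → x = (c − √(c² − L²/3))/2 = 0.1082 m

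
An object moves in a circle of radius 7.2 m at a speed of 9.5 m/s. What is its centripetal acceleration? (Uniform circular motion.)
a_c = v²/r = 9.5²/7.2 = 90.25/7.2 = 12.53 m/s²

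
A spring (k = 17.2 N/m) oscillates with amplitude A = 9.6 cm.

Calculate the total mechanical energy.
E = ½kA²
E = ½kA² = ½×17.2×(0.096)² = 0.07926 J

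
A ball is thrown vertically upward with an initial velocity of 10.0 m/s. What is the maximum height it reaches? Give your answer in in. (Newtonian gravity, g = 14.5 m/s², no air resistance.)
h_max = v₀²/(2g) (with unit conversion) = 135.8 in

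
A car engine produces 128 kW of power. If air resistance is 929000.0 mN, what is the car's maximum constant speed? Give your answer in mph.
P = Fv → v = P/F = 128000 W / 929 N = 137.8 m/s = 308.2 mph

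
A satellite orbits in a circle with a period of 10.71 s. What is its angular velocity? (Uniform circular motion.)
ω = 2π/T = 2π/10.71 = 0.5867 rad/s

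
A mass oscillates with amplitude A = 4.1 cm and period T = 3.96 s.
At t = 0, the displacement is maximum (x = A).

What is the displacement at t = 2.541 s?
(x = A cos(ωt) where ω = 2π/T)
ω = 2π/T = 2π/3.96 = 1.587 rad/s
x = A cos(ωt) = 4.1×cos(1.587×2.541) = -2.58 cm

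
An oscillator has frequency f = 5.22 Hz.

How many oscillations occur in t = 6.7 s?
n = f×t = 5.22×6.7 = 34.97 oscillations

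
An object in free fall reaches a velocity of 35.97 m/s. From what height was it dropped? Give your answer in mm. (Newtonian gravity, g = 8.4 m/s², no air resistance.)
h = v²/(2g) (with unit conversion) = 77010.0 mm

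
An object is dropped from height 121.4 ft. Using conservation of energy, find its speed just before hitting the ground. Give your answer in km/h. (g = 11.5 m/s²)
mgh = ½mv² → v = √(2gh) = √(2×11.5×37) = 29.17 m/s = 105.0 km/h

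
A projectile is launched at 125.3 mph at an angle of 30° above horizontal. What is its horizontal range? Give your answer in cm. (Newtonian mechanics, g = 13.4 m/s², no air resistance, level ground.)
R = v₀² sin(2θ) / g (with unit conversion) = 20280.0 cm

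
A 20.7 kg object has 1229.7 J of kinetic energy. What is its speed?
KE = ½mv² → v = √(2KE/m) = √(2×1229.7/20.7) = 10.9 m/s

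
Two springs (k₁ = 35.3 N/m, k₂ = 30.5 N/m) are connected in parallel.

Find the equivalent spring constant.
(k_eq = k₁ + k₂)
k_eq = k₁ + k₂ = 35.3 + 30.5 = 65.8 N/m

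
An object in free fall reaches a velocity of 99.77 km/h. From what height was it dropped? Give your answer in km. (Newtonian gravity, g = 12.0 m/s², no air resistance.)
h = v²/(2g) (with unit conversion) = 0.032 km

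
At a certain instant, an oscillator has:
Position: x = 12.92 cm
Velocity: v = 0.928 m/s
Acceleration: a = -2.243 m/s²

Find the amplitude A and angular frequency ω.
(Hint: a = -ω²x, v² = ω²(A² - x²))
a = −ω²x → ω = √(|a|/x) = √(2.243/0.1292) = 4.167 rad/s
v² = ω²(A² − x²) → A = √(x² + v²/ω²) = √(0.1292² + 0.928²/4.167²) = 0.2575 m = 25.75 cm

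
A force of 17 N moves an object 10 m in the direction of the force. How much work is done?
W = Fd = 17×10 = 170.0 J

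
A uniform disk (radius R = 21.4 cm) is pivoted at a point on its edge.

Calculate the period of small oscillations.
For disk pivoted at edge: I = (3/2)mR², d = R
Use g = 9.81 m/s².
I/m = (3/2)R² = 0.06869 m²; d = R = 0.214 m
T = 2π√((3/2)R²/(gR)) = 2π√(3R/(2g)) = 1.137 s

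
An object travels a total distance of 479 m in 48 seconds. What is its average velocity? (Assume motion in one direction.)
v_avg = Δd / Δt = 479 / 48 = 9.98 m/s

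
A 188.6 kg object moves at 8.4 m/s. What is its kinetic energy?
KE = ½mv² = ½×188.6×8.4² = 6653.808 J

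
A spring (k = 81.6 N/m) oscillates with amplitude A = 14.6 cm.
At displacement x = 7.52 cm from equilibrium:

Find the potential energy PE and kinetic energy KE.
E_total = ½kA² = ½×81.6×(0.146)² = 0.8697 J
PE = ½kx² = ½×81.6×(0.0752)² = 0.2307 J
KE = E_total − PE = 0.639 J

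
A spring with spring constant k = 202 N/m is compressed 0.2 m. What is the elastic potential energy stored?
PE = ½kx² = ½×202×0.2² = 4.04 J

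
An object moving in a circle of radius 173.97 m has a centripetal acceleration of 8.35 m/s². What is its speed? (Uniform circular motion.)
v = √(a_c × r) = √(8.35 × 173.97) = 38.11 m/s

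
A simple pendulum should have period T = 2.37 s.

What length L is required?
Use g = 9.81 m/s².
T = 2π√(L/g) → L = g(T/2π)² = 9.81×(2.37/2π)² = 1.396 m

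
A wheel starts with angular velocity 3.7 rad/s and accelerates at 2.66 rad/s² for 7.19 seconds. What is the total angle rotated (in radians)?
θ = ω₀t + ½αt² = 3.7×7.19 + ½×2.66×7.19² = 95.36 rad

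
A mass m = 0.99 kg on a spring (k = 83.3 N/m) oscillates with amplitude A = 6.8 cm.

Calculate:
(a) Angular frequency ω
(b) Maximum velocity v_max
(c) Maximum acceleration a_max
ω = √(k/m) = √(83.3/0.99) = 9.173 rad/s
v_max = ωA = 9.173×0.068 = 0.6238 m/s
a_max = ω²A = 9.173²×0.068 = 5.722 m/s²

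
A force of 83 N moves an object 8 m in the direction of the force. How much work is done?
W = Fd = 83×8 = 664.0 J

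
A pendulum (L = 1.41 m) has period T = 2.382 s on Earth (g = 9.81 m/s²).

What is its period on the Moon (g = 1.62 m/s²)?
T = 2π√(L/g), so T_moon/T_earth = √(g_earth/g_moon)
T_moon = 2π√(1.41/1.62) = 5.862 s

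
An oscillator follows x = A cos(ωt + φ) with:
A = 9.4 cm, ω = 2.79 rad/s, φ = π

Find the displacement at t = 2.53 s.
x = A cos(ωt + φ) = 9.4×cos(2.79×2.53 + π) = -6.712 cm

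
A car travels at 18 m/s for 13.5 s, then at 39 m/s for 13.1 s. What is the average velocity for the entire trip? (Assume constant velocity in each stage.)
d₁ = v₁t₁ = 18 × 13.5 = 243 m
d₂ = v₂t₂ = 39 × 13.1 = 510.9 m
d_total = 753.9 m, t_total = 26.6 s
v_avg = d_total/t_total = 753.9/26.6 = 28.34 m/s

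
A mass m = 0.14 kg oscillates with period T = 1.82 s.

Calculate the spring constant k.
T = 2π√(m/k) → k = m(2π/T)² = 0.14×(2π/1.82)² = 1.669 N/m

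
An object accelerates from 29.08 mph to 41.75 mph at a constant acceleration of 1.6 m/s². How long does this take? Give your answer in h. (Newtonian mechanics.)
t = (v - v₀)/a (with unit conversion) = 0.0009833 h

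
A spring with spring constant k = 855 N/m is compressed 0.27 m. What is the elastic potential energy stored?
PE = ½kx² = ½×855×0.27² = 31.16 J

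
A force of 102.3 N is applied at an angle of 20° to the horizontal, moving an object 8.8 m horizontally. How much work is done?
W = Fd cosθ = 102.3×8.8×cos(20°) = 845.95 J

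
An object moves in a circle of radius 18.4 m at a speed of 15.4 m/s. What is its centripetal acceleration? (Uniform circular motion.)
a_c = v²/r = 15.4²/18.4 = 237.16/18.4 = 12.89 m/s²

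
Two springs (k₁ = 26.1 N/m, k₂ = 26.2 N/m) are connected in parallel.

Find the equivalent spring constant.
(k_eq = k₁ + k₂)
k_eq = k₁ + k₂ = 26.1 + 26.2 = 52.3 N/m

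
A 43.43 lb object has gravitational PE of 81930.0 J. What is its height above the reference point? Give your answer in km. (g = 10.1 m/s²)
PE = mgh → h = PE/(mg) = 8.193e+04 J / (19.7 kg × 10.1 m/s²) = 411.8 m = 0.4118 km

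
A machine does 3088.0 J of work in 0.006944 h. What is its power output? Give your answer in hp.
P = W/t = 3088 J / 25 s = 123.5 W = 0.1657 hp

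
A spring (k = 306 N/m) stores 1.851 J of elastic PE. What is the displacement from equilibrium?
PE = ½kx² → x = √(2PE/k) = √(2×1.851/306) = 0.11 m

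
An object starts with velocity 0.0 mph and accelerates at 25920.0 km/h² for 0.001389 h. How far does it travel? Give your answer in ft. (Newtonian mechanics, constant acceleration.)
d = v₀t + ½at² (with unit conversion) = 82.03 ft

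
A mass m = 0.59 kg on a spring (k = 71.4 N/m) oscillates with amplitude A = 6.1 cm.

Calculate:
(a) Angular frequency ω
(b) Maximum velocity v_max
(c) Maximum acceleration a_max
ω = √(k/m) = √(71.4/0.59) = 11 rad/s
v_max = ωA = 11×0.061 = 0.671 m/s
a_max = ω²A = 11²×0.061 = 7.382 m/s²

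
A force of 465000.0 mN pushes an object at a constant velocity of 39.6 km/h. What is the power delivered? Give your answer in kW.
P = Fv = 465 N × 11 m/s = 5115 W = 5.115 kW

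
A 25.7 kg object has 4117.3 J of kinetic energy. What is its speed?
KE = ½mv² → v = √(2KE/m) = √(2×4117.3/25.7) = 17.9 m/s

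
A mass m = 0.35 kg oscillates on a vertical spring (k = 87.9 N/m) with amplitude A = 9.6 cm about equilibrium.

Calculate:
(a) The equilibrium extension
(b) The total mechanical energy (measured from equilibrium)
x_eq = mg/k = 0.35×9.81/87.9 = 0.03906 m = 3.906 cm
E = ½kA² = ½×87.9×(0.096)² = 0.405 J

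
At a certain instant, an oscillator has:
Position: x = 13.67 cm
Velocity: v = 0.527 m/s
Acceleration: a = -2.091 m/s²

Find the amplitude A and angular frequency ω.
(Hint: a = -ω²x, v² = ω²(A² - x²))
a = −ω²x → ω = √(|a|/x) = √(2.091/0.1367) = 3.911 rad/s
v² = ω²(A² − x²) → A = √(x² + v²/ω²) = √(0.1367² + 0.527²/3.911²) = 0.1919 m = 19.19 cm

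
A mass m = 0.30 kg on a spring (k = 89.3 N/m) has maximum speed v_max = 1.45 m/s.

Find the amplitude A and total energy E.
½mv²_max = ½kA² → A = v_max√(m/k) = 1.45×√(0.3/89.3) = 0.08404 m = 8.404 cm
E = ½mv²_max = ½×0.3×1.45² = 0.3154 J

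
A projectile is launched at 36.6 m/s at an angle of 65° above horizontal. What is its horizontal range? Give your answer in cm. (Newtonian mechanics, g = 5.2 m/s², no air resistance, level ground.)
R = v₀² sin(2θ) / g (with unit conversion) = 19730.0 cm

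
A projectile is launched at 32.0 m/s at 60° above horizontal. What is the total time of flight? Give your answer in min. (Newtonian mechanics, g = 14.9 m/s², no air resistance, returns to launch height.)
T = 2v₀sin(θ)/g (with unit conversion) = 0.062 min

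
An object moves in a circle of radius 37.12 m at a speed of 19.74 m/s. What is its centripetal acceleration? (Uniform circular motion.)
a_c = v²/r = 19.74²/37.12 = 389.668/37.12 = 10.5 m/s²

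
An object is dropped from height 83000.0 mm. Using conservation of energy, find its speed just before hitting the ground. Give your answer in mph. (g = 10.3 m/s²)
mgh = ½mv² → v = √(2gh) = √(2×10.3×83) = 41.35 m/s = 92.5 mph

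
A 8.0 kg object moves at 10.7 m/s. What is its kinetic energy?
KE = ½mv² = ½×8.0×10.7² = 457.96 J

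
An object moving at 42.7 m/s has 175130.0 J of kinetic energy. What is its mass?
KE = ½mv² → m = 2KE/v² = 2×175130.0/42.7² = 192.1 kg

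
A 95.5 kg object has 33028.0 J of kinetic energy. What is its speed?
KE = ½mv² → v = √(2KE/m) = √(2×33028.0/95.5) = 26.3 m/s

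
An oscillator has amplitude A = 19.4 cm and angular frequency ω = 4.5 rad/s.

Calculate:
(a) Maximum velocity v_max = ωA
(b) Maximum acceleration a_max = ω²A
v_max = ωA = 4.5×0.194 = 0.873 m/s
a_max = ω²A = 4.5²×0.194 = 3.928 m/s²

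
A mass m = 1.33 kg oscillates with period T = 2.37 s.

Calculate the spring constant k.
T = 2π√(m/k) → k = m(2π/T)² = 1.33×(2π/2.37)² = 9.348 N/m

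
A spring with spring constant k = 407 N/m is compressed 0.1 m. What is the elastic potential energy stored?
PE = ½kx² = ½×407×0.1² = 2.035 J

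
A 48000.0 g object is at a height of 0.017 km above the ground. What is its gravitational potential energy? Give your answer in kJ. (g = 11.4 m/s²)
PE = mgh = 48 kg × 11.4 m/s² × 17 m = 9302 J = 9.302 kJ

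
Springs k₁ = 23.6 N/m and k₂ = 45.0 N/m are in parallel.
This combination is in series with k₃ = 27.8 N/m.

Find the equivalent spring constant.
k₁₂ = k₁ + k₂ = 68.6 N/m (parallel)
1/k_eq = 1/k₁₂ + 1/k₃ → k_eq = 19.78 N/m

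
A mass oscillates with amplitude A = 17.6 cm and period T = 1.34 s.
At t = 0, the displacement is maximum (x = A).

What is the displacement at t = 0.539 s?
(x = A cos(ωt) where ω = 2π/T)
ω = 2π/T = 2π/1.34 = 4.689 rad/s
x = A cos(ωt) = 17.6×cos(4.689×0.539) = -14.38 cm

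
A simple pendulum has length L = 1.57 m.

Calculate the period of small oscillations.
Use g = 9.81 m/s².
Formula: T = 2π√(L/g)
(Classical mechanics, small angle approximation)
T = 2π√(L/g) = 2π√(1.57/9.81) = 2.514 s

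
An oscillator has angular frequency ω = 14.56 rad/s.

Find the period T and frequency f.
T = 2π/ω = 2π/14.56 = 0.4315 s; f = ω/2π = 2.317 Hz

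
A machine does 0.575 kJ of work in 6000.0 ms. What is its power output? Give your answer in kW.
P = W/t = 575 J / 6 s = 95.83 W = 0.09583 kW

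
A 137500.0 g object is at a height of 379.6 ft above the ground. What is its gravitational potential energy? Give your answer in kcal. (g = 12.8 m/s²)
PE = mgh = 137.5 kg × 12.8 m/s² × 115.7 m = 2.036e+05 J = 48.67 kcal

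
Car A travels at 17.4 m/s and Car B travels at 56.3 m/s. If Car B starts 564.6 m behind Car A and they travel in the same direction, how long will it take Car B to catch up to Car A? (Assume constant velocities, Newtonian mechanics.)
Relative speed: v_rel = 56.3 - 17.4 = 38.9 m/s
Time to catch: t = d₀/v_rel = 564.6/38.9 = 14.51 s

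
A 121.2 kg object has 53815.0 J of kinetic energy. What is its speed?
KE = ½mv² → v = √(2KE/m) = √(2×53815.0/121.2) = 29.8 m/s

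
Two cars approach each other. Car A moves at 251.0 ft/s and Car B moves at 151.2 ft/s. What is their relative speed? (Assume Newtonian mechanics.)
v_rel = v_A + v_B = 251.0 + 151.2 = 402.2 ft/s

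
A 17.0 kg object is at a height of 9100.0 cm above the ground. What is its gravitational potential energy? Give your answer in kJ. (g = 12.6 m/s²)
PE = mgh = 17 kg × 12.6 m/s² × 91 m = 1.949e+04 J = 19.49 kJ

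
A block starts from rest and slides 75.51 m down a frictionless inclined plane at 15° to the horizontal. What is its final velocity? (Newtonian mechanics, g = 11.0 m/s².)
a = g sin(θ) = 11.0 × sin(15°) = 2.85 m/s²
v = √(2ad) = √(2 × 2.85 × 75.51) = 20.74 m/s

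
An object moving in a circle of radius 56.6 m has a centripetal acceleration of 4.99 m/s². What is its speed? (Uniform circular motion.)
v = √(a_c × r) = √(4.99 × 56.6) = 16.81 m/s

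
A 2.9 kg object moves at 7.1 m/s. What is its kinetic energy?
KE = ½mv² = ½×2.9×7.1² = 73.0945 J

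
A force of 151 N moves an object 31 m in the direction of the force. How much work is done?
W = Fd = 151×31 = 4681.0 J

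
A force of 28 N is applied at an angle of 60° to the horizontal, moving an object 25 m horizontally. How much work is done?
W = Fd cosθ = 28×25×cos(60°) = 350.0 J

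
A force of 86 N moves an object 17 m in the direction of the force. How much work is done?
W = Fd = 86×17 = 1462.0 J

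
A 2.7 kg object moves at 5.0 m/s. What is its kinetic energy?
KE = ½mv² = ½×2.7×5.0² = 33.75 J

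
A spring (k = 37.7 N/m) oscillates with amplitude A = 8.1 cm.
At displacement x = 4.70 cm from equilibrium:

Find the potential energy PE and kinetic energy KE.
E_total = ½kA² = ½×37.7×(0.081)² = 0.1237 J
PE = ½kx² = ½×37.7×(0.047)² = 0.04164 J
KE = E_total − PE = 0.08204 J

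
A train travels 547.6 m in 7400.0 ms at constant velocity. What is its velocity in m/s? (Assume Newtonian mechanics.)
v = d/t (with unit conversion) = 74.0 m/s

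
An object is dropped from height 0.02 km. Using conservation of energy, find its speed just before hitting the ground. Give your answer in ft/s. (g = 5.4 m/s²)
mgh = ½mv² → v = √(2gh) = √(2×5.4×20) = 14.7 m/s = 48.22 ft/s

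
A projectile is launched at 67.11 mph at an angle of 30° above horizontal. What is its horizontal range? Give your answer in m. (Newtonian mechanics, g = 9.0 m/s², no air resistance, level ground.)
R = v₀² sin(2θ) / g (with unit conversion) = 86.61 m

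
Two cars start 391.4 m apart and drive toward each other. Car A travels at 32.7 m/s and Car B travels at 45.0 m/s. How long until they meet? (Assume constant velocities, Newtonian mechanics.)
Combined speed: v_combined = 32.7 + 45.0 = 77.7 m/s
Time to meet: t = d/77.7 = 391.4/77.7 = 5.04 s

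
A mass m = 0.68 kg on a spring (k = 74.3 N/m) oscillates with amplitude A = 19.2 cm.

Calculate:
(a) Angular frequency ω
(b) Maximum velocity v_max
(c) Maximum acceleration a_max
ω = √(k/m) = √(74.3/0.68) = 10.45 rad/s
v_max = ωA = 10.45×0.192 = 2.007 m/s
a_max = ω²A = 10.45²×0.192 = 20.98 m/s²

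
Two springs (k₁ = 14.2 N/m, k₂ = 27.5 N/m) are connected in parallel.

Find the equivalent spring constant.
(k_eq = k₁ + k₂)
k_eq = k₁ + k₂ = 14.2 + 27.5 = 41.7 N/m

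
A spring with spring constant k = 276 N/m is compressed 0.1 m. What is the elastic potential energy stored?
PE = ½kx² = ½×276×0.1² = 1.38 J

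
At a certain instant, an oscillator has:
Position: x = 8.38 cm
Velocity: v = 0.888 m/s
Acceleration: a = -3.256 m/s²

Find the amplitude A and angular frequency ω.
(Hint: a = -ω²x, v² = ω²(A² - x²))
a = −ω²x → ω = √(|a|/x) = √(3.256/0.0838) = 6.233 rad/s
v² = ω²(A² − x²) → A = √(x² + v²/ω²) = √(0.0838² + 0.888²/6.233²) = 0.1653 m = 16.53 cm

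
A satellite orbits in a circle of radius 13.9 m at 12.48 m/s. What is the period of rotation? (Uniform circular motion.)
T = 2πr/v = 2π×13.9/12.48 = 7.0 s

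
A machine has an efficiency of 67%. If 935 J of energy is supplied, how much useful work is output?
W_out = η × W_in = 0.67 × 935 = 626.45 J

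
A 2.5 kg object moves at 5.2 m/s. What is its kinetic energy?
KE = ½mv² = ½×2.5×5.2² = 33.8 J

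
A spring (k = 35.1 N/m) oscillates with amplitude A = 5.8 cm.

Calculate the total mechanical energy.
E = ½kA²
E = ½kA² = ½×35.1×(0.058)² = 0.05904 J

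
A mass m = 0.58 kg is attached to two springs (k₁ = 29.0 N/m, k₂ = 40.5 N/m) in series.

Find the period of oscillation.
k_eq = k₁k₂/(k₁+k₂) = 16.9 N/m
T = 2π√(m/k_eq) = 2π√(0.58/16.9) = 1.164 s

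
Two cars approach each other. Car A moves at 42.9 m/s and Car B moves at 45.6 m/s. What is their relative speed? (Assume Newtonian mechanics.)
v_rel = v_A + v_B = 42.9 + 45.6 = 88.5 m/s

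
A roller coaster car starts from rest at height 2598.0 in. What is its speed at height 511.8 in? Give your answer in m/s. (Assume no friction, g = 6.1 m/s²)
mgh₁ = ½mv₂² + mgh₂ → v₂ = √(2g(h₁−h₂)) = √(2×6.1×(65.99−13)) = 25.43 m/s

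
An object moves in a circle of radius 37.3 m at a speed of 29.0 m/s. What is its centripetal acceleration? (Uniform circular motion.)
a_c = v²/r = 29.0²/37.3 = 841/37.3 = 22.55 m/s²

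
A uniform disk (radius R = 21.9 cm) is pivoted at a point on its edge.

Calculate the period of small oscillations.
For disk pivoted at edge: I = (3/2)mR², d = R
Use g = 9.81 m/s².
I/m = (3/2)R² = 0.07194 m²; d = R = 0.219 m
T = 2π√((3/2)R²/(gR)) = 2π√(3R/(2g)) = 1.15 s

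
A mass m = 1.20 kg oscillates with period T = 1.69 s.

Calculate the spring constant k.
T = 2π√(m/k) → k = m(2π/T)² = 1.2×(2π/1.69)² = 16.59 N/m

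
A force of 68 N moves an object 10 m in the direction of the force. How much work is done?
W = Fd = 68×10 = 680.0 J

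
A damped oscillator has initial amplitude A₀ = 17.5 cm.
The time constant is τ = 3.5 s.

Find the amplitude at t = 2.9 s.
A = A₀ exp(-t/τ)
A = A₀ exp(−t/τ) = 17.5×exp(−2.9/3.5) = 7.642 cm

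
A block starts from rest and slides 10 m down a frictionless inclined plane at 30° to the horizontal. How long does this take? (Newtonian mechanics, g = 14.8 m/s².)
a = g sin(θ) = 14.8 × sin(30°) = 7.4 m/s²
t = √(2d/a) = √(2 × 10 / 7.4) = 1.64 s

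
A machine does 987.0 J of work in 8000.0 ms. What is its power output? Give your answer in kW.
P = W/t = 987 J / 8 s = 123.4 W = 0.1234 kW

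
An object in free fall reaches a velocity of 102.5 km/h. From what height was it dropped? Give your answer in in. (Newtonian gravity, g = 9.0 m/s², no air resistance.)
h = v²/(2g) (with unit conversion) = 1773.0 in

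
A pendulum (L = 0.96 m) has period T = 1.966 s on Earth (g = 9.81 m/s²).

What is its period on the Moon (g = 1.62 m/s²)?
T = 2π√(L/g), so T_moon/T_earth = √(g_earth/g_moon)
T_moon = 2π√(0.96/1.62) = 4.837 s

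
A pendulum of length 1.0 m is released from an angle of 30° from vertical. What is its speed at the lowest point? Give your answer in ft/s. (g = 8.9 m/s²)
h = L(1 − cosθ) = 1.0×(1 − cos30°) = 0.134 m
v = √(2gh) = √(2×8.9×0.134) = 1.544 m/s = 5.066 ft/s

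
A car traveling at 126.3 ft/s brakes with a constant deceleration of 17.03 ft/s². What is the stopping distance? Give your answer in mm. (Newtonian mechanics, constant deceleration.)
d = v₀² / (2a) (with unit conversion) = 142800.0 mm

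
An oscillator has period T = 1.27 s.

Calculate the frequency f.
f = 1/T = 1/1.27 = 0.7874 Hz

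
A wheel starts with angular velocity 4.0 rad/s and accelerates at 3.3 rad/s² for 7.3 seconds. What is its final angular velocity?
ω = ω₀ + αt = 4.0 + 3.3 × 7.3 = 28.09 rad/s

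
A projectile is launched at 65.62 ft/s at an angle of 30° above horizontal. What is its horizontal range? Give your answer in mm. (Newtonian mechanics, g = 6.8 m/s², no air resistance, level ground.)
R = v₀² sin(2θ) / g (with unit conversion) = 50950.0 mm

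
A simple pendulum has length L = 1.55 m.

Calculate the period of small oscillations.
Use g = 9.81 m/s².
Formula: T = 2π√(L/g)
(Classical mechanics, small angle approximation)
T = 2π√(L/g) = 2π√(1.55/9.81) = 2.498 s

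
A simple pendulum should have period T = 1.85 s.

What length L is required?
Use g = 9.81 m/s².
T = 2π√(L/g) → L = g(T/2π)² = 9.81×(1.85/2π)² = 0.8505 m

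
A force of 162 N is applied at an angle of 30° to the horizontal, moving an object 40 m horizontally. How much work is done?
W = Fd cosθ = 162×40×cos(30°) = 5611.8 J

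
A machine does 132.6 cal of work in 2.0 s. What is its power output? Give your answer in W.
P = W/t = 554.8 J / 2 s = 277.4 W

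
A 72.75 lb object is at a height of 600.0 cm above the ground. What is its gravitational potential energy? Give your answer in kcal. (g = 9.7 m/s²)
PE = mgh = 33 kg × 9.7 m/s² × 6 m = 1921 J = 0.459 kcal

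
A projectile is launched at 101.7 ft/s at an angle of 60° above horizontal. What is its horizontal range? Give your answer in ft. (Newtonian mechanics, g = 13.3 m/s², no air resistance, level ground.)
R = v₀² sin(2θ) / g (with unit conversion) = 205.3 ft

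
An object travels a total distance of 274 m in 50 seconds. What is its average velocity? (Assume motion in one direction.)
v_avg = Δd / Δt = 274 / 50 = 5.48 m/s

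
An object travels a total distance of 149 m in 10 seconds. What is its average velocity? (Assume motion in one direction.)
v_avg = Δd / Δt = 149 / 10 = 14.9 m/s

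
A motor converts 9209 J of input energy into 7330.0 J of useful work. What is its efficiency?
η = W_out/W_in = 7330.0/9209 = 0.796 = 79.6%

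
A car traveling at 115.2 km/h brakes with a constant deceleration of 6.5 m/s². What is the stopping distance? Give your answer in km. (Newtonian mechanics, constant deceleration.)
d = v₀² / (2a) (with unit conversion) = 0.07877 km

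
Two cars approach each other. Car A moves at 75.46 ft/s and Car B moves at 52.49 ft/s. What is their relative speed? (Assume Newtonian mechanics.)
v_rel = v_A + v_B = 75.46 + 52.49 = 128.0 ft/s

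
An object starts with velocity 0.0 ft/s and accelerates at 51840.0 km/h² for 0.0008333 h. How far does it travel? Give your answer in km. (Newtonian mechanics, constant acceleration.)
d = v₀t + ½at² (with unit conversion) = 0.018 km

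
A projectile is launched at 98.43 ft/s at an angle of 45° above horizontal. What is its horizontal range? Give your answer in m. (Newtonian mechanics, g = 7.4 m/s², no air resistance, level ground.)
R = v₀² sin(2θ) / g (with unit conversion) = 121.6 m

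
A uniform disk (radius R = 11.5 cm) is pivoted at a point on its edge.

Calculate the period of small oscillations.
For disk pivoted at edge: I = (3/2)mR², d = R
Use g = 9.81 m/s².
I/m = (3/2)R² = 0.01984 m²; d = R = 0.115 m
T = 2π√((3/2)R²/(gR)) = 2π√(3R/(2g)) = 0.8332 s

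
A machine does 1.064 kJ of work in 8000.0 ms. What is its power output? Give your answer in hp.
P = W/t = 1064 J / 8 s = 133 W = 0.1784 hp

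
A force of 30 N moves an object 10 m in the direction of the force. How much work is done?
W = Fd = 30×10 = 300.0 J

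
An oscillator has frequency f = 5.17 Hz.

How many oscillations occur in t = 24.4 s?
n = f×t = 5.17×24.4 = 126.1 oscillations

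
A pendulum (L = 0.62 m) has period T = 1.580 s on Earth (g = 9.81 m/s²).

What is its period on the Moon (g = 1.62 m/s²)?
T = 2π√(L/g), so T_moon/T_earth = √(g_earth/g_moon)
T_moon = 2π√(0.62/1.62) = 3.887 s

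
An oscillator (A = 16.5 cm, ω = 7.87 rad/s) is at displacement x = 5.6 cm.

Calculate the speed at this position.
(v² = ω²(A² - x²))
v = ω√(A² − x²) = 7.87×√(0.165² − 0.056²) = 1.221 m/s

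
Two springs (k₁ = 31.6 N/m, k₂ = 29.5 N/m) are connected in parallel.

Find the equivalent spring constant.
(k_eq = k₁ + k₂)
k_eq = k₁ + k₂ = 31.6 + 29.5 = 61.1 N/m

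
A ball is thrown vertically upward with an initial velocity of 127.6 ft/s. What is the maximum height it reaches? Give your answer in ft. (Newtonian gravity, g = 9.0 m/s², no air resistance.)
h_max = v₀²/(2g) (with unit conversion) = 275.7 ft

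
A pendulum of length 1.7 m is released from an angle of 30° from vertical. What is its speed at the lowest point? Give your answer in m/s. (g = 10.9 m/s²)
h = L(1 − cosθ) = 1.7×(1 − cos30°) = 0.2278 m
v = √(2gh) = √(2×10.9×0.2278) = 2.228 m/s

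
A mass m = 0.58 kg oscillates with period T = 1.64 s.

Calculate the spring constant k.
T = 2π√(m/k) → k = m(2π/T)² = 0.58×(2π/1.64)² = 8.513 N/m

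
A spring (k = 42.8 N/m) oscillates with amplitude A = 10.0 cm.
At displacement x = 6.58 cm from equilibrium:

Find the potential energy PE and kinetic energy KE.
E_total = ½kA² = ½×42.8×(0.1)² = 0.214 J
PE = ½kx² = ½×42.8×(0.0658)² = 0.09265 J
KE = E_total − PE = 0.1213 J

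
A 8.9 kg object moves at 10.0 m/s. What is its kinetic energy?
KE = ½mv² = ½×8.9×10.0² = 445.0 J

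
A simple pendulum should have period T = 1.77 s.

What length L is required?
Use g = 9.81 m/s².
T = 2π√(L/g) → L = g(T/2π)² = 9.81×(1.77/2π)² = 0.7785 m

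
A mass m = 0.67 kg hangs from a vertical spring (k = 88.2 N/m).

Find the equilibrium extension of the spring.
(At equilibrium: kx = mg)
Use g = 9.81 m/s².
x_eq = mg/k = 0.67×9.81/88.2 = 0.07452 m = 7.452 cm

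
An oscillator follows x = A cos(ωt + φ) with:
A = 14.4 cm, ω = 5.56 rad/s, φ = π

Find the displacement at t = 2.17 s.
x = A cos(ωt + φ) = 14.4×cos(5.56×2.17 + π) = -12.63 cm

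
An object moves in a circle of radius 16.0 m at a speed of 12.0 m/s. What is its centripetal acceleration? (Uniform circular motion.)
a_c = v²/r = 12.0²/16.0 = 144/16.0 = 9.0 m/s²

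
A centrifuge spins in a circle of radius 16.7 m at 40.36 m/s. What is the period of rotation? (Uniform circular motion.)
T = 2πr/v = 2π×16.7/40.36 = 2.6 s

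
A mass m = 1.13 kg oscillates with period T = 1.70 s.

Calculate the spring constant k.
T = 2π√(m/k) → k = m(2π/T)² = 1.13×(2π/1.7)² = 15.44 N/m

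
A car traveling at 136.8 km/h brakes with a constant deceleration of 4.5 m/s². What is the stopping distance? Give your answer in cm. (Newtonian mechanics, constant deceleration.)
d = v₀² / (2a) (with unit conversion) = 16040.0 cm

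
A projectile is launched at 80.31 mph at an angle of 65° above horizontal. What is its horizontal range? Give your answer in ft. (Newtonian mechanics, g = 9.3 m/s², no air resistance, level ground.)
R = v₀² sin(2θ) / g (with unit conversion) = 348.3 ft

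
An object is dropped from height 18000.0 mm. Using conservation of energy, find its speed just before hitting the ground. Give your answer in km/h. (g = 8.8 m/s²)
mgh = ½mv² → v = √(2gh) = √(2×8.8×18) = 17.8 m/s = 64.08 km/h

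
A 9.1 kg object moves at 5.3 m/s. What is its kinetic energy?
KE = ½mv² = ½×9.1×5.3² = 127.8095 J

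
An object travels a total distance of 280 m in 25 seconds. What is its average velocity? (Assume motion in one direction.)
v_avg = Δd / Δt = 280 / 25 = 11.2 m/s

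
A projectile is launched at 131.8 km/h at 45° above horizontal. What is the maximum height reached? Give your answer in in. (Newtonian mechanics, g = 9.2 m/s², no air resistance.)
H = v₀²sin²(θ)/(2g) (with unit conversion) = 1434.0 in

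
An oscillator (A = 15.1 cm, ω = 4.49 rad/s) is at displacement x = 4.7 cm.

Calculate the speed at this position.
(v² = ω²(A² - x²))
v = ω√(A² − x²) = 4.49×√(0.151² − 0.047²) = 0.6443 m/s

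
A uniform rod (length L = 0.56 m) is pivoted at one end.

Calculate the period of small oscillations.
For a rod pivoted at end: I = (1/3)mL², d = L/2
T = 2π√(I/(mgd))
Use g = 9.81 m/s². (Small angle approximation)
I/m = (1/3)L² = 0.1045 m²; d = L/2 = 0.28 m
T = 2π√(I/(mgd)) = 2π√(0.1045/(9.81×0.28)) = 1.226 s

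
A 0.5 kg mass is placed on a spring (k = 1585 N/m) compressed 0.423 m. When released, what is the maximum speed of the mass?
½kx² = ½mv² → v = x√(k/m) = 0.423×√(1585/0.5) = 23.82 m/s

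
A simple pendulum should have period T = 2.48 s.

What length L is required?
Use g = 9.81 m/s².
T = 2π√(L/g) → L = g(T/2π)² = 9.81×(2.48/2π)² = 1.528 m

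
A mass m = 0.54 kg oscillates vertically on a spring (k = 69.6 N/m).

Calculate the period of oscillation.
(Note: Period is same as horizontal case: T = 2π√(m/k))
T = 2π√(m/k) = 2π√(0.54/69.6) = 0.5534 s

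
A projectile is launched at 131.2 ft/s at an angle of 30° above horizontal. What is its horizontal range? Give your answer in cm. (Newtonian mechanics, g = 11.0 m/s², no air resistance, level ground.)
R = v₀² sin(2θ) / g (with unit conversion) = 12590.0 cm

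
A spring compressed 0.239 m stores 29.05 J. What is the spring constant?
PE = ½kx² → k = 2PE/x² = 2×29.05/0.239² = 1017.0 N/m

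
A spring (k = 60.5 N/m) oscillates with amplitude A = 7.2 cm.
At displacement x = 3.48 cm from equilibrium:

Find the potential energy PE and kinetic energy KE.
E_total = ½kA² = ½×60.5×(0.072)² = 0.1568 J
PE = ½kx² = ½×60.5×(0.0348)² = 0.03663 J
KE = E_total − PE = 0.1202 J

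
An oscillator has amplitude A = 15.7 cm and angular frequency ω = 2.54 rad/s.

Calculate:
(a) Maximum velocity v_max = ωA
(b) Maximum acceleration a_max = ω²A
v_max = ωA = 2.54×0.157 = 0.3988 m/s
a_max = ω²A = 2.54²×0.157 = 1.013 m/s²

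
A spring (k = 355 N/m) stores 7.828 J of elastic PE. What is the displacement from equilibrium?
PE = ½kx² → x = √(2PE/k) = √(2×7.828/355) = 0.21 m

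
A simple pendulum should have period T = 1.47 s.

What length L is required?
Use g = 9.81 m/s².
T = 2π√(L/g) → L = g(T/2π)² = 9.81×(1.47/2π)² = 0.537 m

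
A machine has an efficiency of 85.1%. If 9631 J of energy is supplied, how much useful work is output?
W_out = η × W_in = 0.851 × 9631 = 8196.0 J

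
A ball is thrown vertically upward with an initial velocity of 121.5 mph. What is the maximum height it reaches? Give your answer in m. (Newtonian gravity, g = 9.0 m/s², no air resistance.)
h_max = v₀²/(2g) (with unit conversion) = 163.9 m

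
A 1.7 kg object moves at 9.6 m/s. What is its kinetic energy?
KE = ½mv² = ½×1.7×9.6² = 78.336 J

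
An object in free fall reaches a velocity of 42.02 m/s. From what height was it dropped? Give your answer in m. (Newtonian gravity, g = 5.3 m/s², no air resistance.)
h = v²/(2g) = 166.6 m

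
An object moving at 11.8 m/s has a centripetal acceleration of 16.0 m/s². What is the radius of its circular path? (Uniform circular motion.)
r = v²/a_c = 11.8²/16.0 = 8.7 m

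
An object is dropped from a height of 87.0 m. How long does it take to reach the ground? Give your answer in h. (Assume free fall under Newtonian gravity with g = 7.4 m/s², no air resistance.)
t = √(2h/g) (with unit conversion) = 0.001347 h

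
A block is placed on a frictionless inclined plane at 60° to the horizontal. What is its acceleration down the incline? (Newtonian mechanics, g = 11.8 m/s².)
a = g sin(θ) = 11.8 × sin(60°) = 11.8 × 0.866 = 10.22 m/s²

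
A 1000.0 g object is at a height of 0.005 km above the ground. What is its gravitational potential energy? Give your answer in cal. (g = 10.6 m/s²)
PE = mgh = 1 kg × 10.6 m/s² × 5 m = 53 J = 12.67 cal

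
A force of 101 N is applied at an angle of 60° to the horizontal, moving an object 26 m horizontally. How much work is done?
W = Fd cosθ = 101×26×cos(60°) = 1313.0 J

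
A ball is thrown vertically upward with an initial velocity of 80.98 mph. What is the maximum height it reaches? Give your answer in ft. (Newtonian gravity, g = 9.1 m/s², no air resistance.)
h_max = v₀²/(2g) (with unit conversion) = 236.2 ft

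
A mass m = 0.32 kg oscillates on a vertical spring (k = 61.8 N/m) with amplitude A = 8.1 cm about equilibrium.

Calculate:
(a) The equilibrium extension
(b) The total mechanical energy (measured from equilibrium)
x_eq = mg/k = 0.32×9.81/61.8 = 0.0508 m = 5.08 cm
E = ½kA² = ½×61.8×(0.081)² = 0.2027 J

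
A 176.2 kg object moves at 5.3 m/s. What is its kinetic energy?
KE = ½mv² = ½×176.2×5.3² = 2474.729 J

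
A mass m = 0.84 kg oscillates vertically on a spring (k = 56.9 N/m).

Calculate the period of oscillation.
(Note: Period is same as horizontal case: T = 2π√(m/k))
T = 2π√(m/k) = 2π√(0.84/56.9) = 0.7634 s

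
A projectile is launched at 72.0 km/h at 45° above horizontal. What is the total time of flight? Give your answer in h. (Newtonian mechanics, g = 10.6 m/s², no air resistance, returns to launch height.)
T = 2v₀sin(θ)/g (with unit conversion) = 0.0007412 h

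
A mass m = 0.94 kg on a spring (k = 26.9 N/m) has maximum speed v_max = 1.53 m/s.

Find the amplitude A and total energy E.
½mv²_max = ½kA² → A = v_max√(m/k) = 1.53×√(0.94/26.9) = 0.286 m = 28.6 cm
E = ½mv²_max = ½×0.94×1.53² = 1.1 J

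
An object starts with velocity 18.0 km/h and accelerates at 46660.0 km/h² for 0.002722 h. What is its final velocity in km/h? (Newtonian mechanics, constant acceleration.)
v = v₀ + at (with unit conversion) = 145.0 km/h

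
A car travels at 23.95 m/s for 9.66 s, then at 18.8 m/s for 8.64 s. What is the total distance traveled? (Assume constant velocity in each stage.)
d₁ = v₁t₁ = 23.95 × 9.66 = 231.357 m
d₂ = v₂t₂ = 18.8 × 8.64 = 162.432 m
d_total = 231.357 + 162.432 = 393.79 m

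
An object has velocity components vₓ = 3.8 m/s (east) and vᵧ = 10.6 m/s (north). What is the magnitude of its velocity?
|v| = √(vₓ² + vᵧ²) = √(3.8² + 10.6²) = √(126.8) = 11.26 m/s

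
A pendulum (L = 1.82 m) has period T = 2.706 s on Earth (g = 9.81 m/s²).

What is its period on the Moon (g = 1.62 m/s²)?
T = 2π√(L/g), so T_moon/T_earth = √(g_earth/g_moon)
T_moon = 2π√(1.82/1.62) = 6.66 s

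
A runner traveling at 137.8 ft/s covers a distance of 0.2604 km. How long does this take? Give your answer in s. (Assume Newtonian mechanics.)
t = d/v (with unit conversion) = 6.2 s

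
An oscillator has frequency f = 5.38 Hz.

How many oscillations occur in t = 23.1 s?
n = f×t = 5.38×23.1 = 124.3 oscillations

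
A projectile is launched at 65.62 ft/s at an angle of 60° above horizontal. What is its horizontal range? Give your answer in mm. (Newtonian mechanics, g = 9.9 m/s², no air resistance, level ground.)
R = v₀² sin(2θ) / g (with unit conversion) = 34990.0 mm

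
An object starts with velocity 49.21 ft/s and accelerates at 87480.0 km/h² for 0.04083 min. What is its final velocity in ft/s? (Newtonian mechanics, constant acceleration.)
v = v₀ + at (with unit conversion) = 103.5 ft/s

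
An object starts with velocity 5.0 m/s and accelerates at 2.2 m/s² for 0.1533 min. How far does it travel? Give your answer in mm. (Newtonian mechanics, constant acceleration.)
d = v₀t + ½at² (with unit conversion) = 139100.0 mm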